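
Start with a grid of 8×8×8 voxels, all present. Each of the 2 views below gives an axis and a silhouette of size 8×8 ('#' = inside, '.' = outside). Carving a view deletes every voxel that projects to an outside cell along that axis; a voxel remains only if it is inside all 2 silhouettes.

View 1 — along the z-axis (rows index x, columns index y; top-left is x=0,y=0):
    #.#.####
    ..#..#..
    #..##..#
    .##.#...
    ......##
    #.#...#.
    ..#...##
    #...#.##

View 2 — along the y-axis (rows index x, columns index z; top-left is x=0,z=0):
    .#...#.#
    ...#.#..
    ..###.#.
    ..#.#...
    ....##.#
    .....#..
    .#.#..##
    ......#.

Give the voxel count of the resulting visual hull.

initial block: 8^3 = 512
step 1: project along z, AND mask (27/64) → |grid| = 216
step 2: project along y, AND mask (20/64) → |grid| = 69

|visual hull| = 69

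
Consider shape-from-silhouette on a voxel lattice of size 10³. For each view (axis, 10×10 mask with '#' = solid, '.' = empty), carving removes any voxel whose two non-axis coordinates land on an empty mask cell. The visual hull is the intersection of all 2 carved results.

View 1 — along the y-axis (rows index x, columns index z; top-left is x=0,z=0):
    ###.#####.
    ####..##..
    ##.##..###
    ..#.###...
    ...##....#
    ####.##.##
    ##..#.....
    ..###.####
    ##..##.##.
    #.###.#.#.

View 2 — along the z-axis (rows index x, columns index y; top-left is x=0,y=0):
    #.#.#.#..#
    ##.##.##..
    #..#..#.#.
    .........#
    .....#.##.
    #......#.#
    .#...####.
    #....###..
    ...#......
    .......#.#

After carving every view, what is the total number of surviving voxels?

full grid |V| = 1000
carve view 1 (along y, XZ-mask fill 58/100): 580 voxels remain
carve view 2 (along z, XY-mask fill 34/100): 202 voxels remain

202 voxels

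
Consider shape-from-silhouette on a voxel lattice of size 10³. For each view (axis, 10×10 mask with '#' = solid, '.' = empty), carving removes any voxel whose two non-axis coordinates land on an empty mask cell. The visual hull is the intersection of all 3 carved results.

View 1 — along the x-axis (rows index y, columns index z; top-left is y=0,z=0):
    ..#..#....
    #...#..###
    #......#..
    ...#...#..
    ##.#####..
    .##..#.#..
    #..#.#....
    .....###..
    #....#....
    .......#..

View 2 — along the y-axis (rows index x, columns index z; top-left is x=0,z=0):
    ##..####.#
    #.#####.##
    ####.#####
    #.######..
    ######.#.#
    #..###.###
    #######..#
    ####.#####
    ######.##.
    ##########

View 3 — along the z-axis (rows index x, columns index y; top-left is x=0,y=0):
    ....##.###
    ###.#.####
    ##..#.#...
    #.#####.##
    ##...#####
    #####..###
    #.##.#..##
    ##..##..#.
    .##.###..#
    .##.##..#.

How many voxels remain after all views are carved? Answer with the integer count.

remaining voxels: 175

start: 10×10×10 = 1000 voxels
carve view 1 (along x, YZ-mask fill 31/100): 310 voxels remain
carve view 2 (along y, XZ-mask fill 81/100): 267 voxels remain
carve view 3 (along z, XY-mask fill 62/100): 175 voxels remain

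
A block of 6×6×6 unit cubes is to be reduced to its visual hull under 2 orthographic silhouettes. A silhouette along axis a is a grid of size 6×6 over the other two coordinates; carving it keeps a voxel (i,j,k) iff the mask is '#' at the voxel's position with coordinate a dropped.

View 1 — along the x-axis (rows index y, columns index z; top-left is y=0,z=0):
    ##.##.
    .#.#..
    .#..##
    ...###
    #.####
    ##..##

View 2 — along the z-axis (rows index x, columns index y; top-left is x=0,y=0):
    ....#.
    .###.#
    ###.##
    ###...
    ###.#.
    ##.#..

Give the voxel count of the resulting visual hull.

voxel count = 67

start: 6×6×6 = 216 voxels
after view 1 [x-axis, 21 of 36 cells solid] → remaining = 126
after view 2 [z-axis, 20 of 36 cells solid] → remaining = 67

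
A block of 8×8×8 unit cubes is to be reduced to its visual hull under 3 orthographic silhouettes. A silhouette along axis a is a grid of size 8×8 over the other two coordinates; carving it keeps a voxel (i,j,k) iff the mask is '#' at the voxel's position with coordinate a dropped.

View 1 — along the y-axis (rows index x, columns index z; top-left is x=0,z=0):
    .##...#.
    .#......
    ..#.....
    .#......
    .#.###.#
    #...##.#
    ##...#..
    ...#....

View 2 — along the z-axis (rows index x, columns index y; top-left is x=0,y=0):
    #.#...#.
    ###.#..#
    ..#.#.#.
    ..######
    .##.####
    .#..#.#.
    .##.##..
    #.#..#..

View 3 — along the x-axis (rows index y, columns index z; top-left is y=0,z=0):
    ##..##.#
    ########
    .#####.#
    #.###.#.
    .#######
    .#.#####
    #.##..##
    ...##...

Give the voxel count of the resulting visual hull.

initial block: 8^3 = 512
carve view 1 (along y, XZ-mask fill 19/64): 152 voxels remain
carve view 2 (along z, XY-mask fill 33/64): 80 voxels remain
carve view 3 (along x, YZ-mask fill 44/64): 59 voxels remain

voxel count = 59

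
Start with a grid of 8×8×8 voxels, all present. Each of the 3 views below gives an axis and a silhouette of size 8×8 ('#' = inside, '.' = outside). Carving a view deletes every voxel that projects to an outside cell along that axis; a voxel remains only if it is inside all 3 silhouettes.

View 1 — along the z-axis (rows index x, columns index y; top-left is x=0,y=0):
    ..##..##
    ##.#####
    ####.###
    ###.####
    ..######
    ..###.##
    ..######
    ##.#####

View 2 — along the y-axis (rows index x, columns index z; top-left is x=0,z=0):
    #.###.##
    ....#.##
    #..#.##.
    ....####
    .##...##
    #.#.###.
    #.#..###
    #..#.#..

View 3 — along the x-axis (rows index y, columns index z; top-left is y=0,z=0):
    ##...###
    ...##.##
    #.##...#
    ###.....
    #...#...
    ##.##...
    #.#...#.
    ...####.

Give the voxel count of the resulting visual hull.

initial block: 8^3 = 512
carve view 1 (along z, XY-mask fill 49/64): 392 voxels remain
carve view 2 (along y, XZ-mask fill 34/64): 201 voxels remain
carve view 3 (along x, YZ-mask fill 29/64): 92 voxels remain

92 voxels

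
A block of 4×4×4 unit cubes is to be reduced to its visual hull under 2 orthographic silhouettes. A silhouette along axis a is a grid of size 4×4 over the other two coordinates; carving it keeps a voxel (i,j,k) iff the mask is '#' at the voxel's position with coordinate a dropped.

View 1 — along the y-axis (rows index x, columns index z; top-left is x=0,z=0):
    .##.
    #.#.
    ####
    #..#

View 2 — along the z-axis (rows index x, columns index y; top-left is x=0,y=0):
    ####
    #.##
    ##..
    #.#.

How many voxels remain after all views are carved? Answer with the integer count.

26 voxels

full grid |V| = 64
step 1: project along y, AND mask (10/16) → |grid| = 40
step 2: project along z, AND mask (11/16) → |grid| = 26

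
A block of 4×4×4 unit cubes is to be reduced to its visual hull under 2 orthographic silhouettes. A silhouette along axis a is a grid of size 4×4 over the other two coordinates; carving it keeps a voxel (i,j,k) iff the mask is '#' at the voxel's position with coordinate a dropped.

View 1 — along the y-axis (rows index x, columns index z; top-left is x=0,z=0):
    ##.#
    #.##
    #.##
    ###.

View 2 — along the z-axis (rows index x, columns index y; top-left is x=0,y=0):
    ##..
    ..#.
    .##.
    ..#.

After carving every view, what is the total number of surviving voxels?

remaining voxels: 18

before carving: 64 voxels (4×4×4)
[1] y-view keeps 12 columns → grid now 48
[2] z-view keeps 6 columns → grid now 18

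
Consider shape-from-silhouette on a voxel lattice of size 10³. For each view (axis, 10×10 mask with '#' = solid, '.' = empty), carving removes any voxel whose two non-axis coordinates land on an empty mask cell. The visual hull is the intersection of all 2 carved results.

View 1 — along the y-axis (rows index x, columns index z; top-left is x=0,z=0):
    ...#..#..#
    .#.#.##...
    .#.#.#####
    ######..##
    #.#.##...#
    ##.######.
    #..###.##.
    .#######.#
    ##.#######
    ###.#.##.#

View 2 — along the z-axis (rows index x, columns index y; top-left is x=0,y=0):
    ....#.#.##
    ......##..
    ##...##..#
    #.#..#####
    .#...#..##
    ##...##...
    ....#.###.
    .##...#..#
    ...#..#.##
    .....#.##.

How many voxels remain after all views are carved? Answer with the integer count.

voxel count = 276

before carving: 1000 voxels (10×10×10)
  1. axis=1 (XZ plane), |mask|=65  ⇒  voxels=650
  2. axis=2 (XY plane), |mask|=41  ⇒  voxels=276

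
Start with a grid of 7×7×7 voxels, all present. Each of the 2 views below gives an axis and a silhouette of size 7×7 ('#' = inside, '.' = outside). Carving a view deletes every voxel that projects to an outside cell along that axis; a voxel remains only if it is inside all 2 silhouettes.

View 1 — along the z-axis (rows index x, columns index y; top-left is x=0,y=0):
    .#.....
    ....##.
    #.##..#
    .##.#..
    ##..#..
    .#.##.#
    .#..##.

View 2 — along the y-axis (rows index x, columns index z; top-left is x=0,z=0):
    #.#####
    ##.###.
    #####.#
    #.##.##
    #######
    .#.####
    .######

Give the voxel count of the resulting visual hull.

114 voxels

initial block: 7^3 = 343
V1 z: intersect with XY mask (20 set) -- 140 left
V2 y: intersect with XZ mask (40 set) -- 114 left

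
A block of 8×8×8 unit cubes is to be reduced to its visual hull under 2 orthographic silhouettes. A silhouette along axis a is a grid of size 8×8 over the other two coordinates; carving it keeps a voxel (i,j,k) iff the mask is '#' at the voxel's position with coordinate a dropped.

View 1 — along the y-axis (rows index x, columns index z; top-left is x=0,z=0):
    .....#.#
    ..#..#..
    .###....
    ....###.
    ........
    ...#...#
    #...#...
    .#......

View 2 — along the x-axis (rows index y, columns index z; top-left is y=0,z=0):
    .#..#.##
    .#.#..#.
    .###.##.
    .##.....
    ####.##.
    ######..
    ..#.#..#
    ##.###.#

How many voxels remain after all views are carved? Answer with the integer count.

|visual hull| = 67

before carving: 512 voxels (8×8×8)
V1 y: intersect with XZ mask (15 set) -- 120 left
V2 x: intersect with YZ mask (35 set) -- 67 left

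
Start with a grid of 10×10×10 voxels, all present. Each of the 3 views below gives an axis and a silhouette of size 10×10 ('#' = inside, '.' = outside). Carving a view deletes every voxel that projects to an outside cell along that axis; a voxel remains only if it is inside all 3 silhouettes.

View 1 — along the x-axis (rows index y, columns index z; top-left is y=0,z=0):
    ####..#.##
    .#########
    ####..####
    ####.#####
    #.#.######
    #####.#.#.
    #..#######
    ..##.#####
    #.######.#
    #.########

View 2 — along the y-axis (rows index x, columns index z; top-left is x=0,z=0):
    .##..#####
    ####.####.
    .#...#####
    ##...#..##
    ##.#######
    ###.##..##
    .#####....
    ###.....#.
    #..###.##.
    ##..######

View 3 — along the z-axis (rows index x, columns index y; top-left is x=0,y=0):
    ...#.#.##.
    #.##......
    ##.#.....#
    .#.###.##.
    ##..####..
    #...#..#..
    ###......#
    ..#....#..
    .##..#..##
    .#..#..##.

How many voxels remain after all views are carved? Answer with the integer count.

|visual hull| = 212

before carving: 1000 voxels (10×10×10)
carve view 1 (along x, YZ-mask fill 80/100): 800 voxels remain
carve view 2 (along y, XZ-mask fill 65/100): 508 voxels remain
carve view 3 (along z, XY-mask fill 41/100): 212 voxels remain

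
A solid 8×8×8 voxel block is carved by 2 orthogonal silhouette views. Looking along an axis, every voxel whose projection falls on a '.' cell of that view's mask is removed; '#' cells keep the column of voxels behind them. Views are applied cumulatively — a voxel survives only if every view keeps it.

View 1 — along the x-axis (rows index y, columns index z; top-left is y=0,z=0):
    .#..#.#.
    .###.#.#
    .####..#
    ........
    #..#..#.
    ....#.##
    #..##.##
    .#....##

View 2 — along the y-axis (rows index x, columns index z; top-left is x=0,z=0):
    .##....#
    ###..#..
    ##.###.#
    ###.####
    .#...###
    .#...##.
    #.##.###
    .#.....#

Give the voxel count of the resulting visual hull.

voxel count = 116

before carving: 512 voxels (8×8×8)
[1] x-view keeps 27 columns → grid now 216
[2] y-view keeps 35 columns → grid now 116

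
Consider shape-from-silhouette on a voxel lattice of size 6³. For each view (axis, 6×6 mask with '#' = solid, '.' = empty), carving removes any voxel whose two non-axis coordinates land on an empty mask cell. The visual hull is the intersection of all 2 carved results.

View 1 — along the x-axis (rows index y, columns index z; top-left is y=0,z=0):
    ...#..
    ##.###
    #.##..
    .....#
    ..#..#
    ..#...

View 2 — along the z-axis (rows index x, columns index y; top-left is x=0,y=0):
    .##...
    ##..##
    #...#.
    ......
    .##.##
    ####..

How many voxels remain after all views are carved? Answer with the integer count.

start: 6×6×6 = 216 voxels
[1] x-view keeps 13 columns → grid now 78
[2] z-view keeps 16 columns → grid now 41

remaining voxels: 41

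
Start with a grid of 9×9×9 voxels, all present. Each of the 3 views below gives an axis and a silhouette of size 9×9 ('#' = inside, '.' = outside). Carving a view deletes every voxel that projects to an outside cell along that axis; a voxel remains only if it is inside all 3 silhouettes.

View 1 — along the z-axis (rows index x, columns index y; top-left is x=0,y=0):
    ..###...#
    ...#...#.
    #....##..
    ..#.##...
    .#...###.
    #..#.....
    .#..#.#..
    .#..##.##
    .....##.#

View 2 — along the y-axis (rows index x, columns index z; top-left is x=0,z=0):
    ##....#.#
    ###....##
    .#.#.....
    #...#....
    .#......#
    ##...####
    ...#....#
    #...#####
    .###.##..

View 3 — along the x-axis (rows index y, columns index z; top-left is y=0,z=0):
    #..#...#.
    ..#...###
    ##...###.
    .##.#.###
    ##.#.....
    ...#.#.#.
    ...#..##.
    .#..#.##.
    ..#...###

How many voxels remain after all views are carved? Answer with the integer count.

full grid |V| = 729
step 1: project along z, AND mask (29/81) → |grid| = 261
step 2: project along y, AND mask (34/81) → |grid| = 109
step 3: project along x, AND mask (35/81) → |grid| = 50

remaining voxels: 50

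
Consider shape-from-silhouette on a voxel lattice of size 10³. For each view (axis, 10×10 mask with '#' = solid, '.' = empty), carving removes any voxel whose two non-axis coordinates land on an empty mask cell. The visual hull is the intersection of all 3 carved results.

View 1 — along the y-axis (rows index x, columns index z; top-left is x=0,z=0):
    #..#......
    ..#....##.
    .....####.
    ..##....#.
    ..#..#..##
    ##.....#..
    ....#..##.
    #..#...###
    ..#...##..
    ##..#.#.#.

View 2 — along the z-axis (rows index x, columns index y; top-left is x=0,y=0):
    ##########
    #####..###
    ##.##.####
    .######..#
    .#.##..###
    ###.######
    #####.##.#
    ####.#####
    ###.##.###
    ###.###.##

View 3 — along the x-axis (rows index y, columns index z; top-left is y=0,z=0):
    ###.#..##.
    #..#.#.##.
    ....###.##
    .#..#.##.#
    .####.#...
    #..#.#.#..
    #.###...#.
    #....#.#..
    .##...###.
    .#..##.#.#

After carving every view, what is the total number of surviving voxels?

start: 10×10×10 = 1000 voxels
  1. axis=1 (XZ plane), |mask|=35  ⇒  voxels=350
  2. axis=2 (XY plane), |mask|=81  ⇒  voxels=281
  3. axis=0 (YZ plane), |mask|=48  ⇒  voxels=142

142 voxels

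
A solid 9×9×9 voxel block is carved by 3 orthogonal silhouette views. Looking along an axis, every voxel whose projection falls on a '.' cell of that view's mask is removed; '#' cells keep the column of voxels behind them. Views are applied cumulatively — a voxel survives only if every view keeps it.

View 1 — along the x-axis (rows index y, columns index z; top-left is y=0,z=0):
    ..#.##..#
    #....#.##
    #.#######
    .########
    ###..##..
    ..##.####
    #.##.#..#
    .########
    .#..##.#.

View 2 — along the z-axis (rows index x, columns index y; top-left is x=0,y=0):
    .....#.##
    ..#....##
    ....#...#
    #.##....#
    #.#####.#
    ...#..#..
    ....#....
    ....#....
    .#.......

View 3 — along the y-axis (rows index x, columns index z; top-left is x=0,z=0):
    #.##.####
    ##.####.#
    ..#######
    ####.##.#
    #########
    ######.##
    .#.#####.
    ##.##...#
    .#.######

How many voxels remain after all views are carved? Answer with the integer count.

full grid |V| = 729
step 1: project along x, AND mask (52/81) → |grid| = 468
step 2: project along z, AND mask (24/81) → |grid| = 138
step 3: project along y, AND mask (63/81) → |grid| = 112

remaining voxels: 112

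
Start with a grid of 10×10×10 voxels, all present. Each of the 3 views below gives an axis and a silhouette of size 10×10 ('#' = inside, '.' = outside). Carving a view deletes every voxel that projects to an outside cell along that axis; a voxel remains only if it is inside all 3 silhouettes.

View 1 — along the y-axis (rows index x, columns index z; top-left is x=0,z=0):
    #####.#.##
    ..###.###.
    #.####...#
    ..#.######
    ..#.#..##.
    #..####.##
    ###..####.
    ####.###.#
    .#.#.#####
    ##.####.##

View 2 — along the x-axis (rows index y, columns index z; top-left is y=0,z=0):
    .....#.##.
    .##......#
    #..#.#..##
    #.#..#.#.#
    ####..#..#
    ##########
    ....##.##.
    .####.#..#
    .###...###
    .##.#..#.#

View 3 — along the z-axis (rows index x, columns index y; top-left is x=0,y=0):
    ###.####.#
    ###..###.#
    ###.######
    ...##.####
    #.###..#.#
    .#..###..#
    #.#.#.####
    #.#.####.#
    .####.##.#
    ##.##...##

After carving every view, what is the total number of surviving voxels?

231 voxels

initial block: 10^3 = 1000
V1 y: intersect with XZ mask (68 set) -- 680 left
V2 x: intersect with YZ mask (53 set) -- 357 left
V3 z: intersect with XY mask (68 set) -- 231 left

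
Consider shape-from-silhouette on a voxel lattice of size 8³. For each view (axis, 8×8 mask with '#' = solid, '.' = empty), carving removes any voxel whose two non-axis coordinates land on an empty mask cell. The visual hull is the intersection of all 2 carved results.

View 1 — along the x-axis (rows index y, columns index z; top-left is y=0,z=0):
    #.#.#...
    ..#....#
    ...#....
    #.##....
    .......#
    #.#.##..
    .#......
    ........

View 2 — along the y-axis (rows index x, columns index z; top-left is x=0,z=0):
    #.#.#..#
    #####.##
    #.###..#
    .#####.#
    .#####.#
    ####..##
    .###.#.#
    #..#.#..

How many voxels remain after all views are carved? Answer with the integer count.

start: 8×8×8 = 512 voxels
  1. axis=0 (YZ plane), |mask|=15  ⇒  voxels=120
  2. axis=1 (XZ plane), |mask|=42  ⇒  voxels=90

voxel count = 90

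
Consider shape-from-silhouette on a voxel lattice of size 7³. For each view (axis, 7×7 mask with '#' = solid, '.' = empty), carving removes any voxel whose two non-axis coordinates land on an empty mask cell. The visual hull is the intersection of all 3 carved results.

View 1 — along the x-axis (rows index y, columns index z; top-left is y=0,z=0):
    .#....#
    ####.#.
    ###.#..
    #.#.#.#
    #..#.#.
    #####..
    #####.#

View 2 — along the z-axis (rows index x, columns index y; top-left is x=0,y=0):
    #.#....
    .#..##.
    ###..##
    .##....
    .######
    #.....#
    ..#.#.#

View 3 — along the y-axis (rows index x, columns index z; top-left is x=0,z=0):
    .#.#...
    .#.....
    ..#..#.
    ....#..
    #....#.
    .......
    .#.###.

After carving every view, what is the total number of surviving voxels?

before carving: 343 voxels (7×7×7)
[1] x-view keeps 29 columns → grid now 203
[2] z-view keeps 23 columns → grid now 98
[3] y-view keeps 12 columns → grid now 25

voxel count = 25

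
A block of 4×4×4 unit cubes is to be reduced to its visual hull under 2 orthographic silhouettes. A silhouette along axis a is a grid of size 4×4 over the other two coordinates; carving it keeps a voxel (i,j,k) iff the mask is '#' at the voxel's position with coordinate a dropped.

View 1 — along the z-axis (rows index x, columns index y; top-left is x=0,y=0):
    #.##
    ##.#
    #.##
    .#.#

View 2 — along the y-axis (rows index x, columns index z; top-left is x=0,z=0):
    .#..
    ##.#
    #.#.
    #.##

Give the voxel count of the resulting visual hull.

|visual hull| = 24

initial block: 4^3 = 64
  1. axis=2 (XY plane), |mask|=11  ⇒  voxels=44
  2. axis=1 (XZ plane), |mask|=9  ⇒  voxels=24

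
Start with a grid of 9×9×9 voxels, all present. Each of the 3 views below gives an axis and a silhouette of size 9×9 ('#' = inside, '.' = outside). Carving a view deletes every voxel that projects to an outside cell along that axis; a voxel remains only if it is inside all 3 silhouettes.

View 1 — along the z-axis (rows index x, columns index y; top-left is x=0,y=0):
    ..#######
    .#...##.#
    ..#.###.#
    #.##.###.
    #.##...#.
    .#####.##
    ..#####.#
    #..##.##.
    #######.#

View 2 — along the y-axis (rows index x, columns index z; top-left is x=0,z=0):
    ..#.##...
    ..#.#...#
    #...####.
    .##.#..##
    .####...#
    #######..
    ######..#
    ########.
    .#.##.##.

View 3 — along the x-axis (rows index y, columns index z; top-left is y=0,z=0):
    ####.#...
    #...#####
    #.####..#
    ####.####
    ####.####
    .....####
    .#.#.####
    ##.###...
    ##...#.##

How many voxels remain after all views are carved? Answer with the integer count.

|visual hull| = 174

initial block: 9^3 = 729
step 1: project along z, AND mask (52/81) → |grid| = 468
step 2: project along y, AND mask (48/81) → |grid| = 279
step 3: project along x, AND mask (53/81) → |grid| = 174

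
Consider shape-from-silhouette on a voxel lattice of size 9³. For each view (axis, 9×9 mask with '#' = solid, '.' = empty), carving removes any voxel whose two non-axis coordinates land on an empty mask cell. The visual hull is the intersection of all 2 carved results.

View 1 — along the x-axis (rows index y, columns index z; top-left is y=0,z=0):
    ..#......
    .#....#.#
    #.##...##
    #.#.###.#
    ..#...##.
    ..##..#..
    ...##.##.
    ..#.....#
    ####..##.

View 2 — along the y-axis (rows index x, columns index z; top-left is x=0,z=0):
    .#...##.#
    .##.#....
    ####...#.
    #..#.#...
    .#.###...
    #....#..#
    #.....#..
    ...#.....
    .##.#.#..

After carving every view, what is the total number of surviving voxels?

full grid |V| = 729
[1] x-view keeps 33 columns → grid now 297
[2] y-view keeps 29 columns → grid now 99

voxel count = 99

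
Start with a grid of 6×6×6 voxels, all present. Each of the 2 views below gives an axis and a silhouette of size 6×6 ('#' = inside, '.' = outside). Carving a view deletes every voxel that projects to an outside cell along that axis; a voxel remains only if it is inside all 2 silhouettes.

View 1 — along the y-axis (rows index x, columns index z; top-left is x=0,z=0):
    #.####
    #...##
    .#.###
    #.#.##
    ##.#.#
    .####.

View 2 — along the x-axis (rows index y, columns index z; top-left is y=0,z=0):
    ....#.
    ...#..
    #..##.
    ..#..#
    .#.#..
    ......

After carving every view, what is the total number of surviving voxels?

full grid |V| = 216
step 1: project along y, AND mask (24/36) → |grid| = 144
step 2: project along x, AND mask (9/36) → |grid| = 37

|visual hull| = 37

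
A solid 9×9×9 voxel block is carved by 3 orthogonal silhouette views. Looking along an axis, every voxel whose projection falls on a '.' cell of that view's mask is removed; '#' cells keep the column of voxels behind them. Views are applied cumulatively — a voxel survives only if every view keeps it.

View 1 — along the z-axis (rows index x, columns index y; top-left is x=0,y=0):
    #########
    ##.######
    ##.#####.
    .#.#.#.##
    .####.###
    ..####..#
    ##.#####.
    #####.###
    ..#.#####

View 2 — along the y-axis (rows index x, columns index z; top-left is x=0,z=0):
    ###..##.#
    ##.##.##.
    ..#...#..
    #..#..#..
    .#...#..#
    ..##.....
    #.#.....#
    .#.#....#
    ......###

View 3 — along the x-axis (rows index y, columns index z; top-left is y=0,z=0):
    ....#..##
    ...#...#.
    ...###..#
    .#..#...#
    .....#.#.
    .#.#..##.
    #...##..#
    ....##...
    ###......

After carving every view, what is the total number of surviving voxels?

voxel count = 65

start: 9×9×9 = 729 voxels
carve view 1 (along z, XY-mask fill 62/81): 558 voxels remain
carve view 2 (along y, XZ-mask fill 31/81): 225 voxels remain
carve view 3 (along x, YZ-mask fill 27/81): 65 voxels remain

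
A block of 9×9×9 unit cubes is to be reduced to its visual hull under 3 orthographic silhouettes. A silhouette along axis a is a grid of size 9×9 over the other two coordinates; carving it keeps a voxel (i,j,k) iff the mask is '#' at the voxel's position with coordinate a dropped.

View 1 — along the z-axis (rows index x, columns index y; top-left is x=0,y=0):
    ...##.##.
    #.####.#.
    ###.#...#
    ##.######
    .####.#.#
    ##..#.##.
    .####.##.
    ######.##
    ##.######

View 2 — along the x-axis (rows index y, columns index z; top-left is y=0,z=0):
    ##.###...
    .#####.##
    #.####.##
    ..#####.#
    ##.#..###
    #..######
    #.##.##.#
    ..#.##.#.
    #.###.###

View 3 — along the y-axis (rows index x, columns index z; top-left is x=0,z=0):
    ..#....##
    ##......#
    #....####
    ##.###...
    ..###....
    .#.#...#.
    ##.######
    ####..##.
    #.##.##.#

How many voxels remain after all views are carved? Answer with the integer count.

full grid |V| = 729
[1] z-view keeps 56 columns → grid now 504
[2] x-view keeps 55 columns → grid now 337
[3] y-view keeps 42 columns → grid now 182

remaining voxels: 182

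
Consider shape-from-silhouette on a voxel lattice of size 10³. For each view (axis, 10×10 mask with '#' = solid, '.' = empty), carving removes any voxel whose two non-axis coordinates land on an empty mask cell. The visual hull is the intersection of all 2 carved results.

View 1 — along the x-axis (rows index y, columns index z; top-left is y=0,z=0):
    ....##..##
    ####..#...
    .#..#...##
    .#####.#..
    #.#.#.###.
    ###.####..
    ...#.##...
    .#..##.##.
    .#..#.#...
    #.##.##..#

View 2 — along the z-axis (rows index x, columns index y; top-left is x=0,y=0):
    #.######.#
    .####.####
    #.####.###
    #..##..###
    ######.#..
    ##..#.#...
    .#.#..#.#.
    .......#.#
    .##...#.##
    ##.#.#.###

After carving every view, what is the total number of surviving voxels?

remaining voxels: 290

full grid |V| = 1000
carve view 1 (along x, YZ-mask fill 49/100): 490 voxels remain
carve view 2 (along z, XY-mask fill 59/100): 290 voxels remain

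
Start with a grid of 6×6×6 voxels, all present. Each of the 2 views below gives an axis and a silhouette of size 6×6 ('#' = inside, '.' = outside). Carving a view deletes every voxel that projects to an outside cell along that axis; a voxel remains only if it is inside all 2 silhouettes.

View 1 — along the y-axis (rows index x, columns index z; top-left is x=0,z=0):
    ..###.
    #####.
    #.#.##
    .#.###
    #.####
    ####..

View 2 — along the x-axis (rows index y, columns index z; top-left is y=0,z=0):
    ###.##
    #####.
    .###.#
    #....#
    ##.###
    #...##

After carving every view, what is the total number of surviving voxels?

initial block: 6^3 = 216
  1. axis=1 (XZ plane), |mask|=25  ⇒  voxels=150
  2. axis=0 (YZ plane), |mask|=24  ⇒  voxels=97

remaining voxels: 97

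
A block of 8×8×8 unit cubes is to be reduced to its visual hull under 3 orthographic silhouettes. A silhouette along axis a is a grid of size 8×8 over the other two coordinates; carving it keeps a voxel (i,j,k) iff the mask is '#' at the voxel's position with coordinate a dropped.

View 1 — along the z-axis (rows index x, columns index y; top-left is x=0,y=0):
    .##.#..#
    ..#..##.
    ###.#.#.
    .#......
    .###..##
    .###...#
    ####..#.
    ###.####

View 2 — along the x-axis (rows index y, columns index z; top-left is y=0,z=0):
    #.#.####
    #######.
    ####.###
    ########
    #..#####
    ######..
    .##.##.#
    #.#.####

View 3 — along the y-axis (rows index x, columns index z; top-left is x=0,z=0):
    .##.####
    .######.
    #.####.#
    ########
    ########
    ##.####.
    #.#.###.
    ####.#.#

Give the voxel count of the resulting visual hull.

start: 8×8×8 = 512 voxels
[1] z-view keeps 34 columns → grid now 272
[2] x-view keeps 51 columns → grid now 219
[3] y-view keeps 51 columns → grid now 172

|visual hull| = 172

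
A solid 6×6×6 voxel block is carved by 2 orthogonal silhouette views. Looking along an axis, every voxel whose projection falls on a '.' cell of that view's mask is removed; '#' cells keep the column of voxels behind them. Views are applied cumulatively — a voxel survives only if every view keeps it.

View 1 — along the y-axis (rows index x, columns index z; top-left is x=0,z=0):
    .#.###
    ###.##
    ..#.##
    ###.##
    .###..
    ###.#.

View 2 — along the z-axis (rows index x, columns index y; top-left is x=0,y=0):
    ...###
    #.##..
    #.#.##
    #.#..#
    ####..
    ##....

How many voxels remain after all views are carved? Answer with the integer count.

remaining voxels: 74

before carving: 216 voxels (6×6×6)
carve view 1 (along y, XZ-mask fill 24/36): 144 voxels remain
carve view 2 (along z, XY-mask fill 19/36): 74 voxels remain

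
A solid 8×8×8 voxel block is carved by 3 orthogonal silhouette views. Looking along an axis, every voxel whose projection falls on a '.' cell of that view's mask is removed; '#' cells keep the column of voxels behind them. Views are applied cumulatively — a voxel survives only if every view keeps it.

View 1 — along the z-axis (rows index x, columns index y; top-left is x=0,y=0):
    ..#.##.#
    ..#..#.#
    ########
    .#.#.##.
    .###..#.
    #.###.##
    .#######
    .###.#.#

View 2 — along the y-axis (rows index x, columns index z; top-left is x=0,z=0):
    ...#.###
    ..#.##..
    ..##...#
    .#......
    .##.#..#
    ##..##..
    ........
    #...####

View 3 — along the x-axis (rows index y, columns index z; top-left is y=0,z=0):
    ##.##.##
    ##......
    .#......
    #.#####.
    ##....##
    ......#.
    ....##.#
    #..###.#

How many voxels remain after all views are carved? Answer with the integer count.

47 voxels

before carving: 512 voxels (8×8×8)
carve view 1 (along z, XY-mask fill 41/64): 328 voxels remain
carve view 2 (along y, XZ-mask fill 24/64): 118 voxels remain
carve view 3 (along x, YZ-mask fill 28/64): 47 voxels remain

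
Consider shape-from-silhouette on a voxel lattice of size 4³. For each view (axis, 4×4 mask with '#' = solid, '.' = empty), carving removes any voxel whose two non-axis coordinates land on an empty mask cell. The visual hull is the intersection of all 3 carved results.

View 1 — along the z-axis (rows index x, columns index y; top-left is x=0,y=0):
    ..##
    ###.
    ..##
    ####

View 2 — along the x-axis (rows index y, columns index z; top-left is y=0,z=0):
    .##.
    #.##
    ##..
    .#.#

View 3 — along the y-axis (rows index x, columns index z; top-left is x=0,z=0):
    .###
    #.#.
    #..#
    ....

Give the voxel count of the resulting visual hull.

start: 4×4×4 = 64 voxels
step 1: project along z, AND mask (11/16) → |grid| = 44
step 2: project along x, AND mask (9/16) → |grid| = 24
step 3: project along y, AND mask (7/16) → |grid| = 9

voxel count = 9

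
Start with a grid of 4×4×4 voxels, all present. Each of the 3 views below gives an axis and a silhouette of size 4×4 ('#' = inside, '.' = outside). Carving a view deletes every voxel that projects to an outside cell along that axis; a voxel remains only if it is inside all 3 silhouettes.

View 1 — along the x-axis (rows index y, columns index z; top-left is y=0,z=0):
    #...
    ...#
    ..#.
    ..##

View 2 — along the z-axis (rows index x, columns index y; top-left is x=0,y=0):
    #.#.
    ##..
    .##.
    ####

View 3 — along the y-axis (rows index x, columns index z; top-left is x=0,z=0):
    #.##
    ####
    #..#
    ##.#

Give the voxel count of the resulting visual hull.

start: 4×4×4 = 64 voxels
carve view 1 (along x, YZ-mask fill 5/16): 20 voxels remain
carve view 2 (along z, XY-mask fill 10/16): 11 voxels remain
carve view 3 (along y, XZ-mask fill 12/16): 8 voxels remain

voxel count = 8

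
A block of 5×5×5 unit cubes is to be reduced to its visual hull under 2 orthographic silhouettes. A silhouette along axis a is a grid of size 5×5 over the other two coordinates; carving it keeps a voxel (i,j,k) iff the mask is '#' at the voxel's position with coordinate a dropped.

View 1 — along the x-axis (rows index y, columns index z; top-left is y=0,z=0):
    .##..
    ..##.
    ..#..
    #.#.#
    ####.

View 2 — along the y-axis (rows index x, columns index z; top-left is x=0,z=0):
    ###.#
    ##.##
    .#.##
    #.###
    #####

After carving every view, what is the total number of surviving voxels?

voxel count = 44

initial block: 5^3 = 125
[1] x-view keeps 12 columns → grid now 60
[2] y-view keeps 20 columns → grid now 44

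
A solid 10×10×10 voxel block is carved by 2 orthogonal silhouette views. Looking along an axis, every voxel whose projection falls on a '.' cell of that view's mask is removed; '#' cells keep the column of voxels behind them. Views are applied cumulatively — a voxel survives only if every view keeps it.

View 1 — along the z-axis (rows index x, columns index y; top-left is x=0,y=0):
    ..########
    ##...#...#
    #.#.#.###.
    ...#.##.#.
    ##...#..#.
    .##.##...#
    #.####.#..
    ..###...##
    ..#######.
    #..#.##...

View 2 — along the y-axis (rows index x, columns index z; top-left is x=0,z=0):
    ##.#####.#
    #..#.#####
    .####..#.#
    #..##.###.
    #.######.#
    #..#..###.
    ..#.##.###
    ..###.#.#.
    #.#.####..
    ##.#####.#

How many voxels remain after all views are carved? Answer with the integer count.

|visual hull| = 344

full grid |V| = 1000
V1 z: intersect with XY mask (53 set) -- 530 left
V2 y: intersect with XZ mask (65 set) -- 344 left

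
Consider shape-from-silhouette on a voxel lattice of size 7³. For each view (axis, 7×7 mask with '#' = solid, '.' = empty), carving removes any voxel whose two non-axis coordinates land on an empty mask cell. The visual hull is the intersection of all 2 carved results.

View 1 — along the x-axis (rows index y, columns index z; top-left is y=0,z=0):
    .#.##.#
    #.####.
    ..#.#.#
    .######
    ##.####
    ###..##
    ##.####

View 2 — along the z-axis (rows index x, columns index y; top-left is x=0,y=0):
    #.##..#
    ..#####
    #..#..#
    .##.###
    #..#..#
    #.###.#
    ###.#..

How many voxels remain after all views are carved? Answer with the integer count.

|visual hull| = 145

full grid |V| = 343
  1. axis=0 (YZ plane), |mask|=35  ⇒  voxels=245
  2. axis=2 (XY plane), |mask|=29  ⇒  voxels=145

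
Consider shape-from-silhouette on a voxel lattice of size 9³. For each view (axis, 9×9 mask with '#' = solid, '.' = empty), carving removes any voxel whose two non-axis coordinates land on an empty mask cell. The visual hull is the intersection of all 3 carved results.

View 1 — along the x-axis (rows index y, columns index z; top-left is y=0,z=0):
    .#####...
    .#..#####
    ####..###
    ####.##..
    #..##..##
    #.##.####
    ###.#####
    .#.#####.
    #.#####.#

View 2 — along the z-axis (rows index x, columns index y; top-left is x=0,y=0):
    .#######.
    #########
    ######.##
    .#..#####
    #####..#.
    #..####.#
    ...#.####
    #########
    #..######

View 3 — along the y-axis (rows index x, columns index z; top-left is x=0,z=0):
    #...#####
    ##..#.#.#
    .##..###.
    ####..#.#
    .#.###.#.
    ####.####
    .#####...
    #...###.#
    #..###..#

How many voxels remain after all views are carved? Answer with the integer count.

|visual hull| = 246

initial block: 9^3 = 729
carve view 1 (along x, YZ-mask fill 57/81): 513 voxels remain
carve view 2 (along z, XY-mask fill 63/81): 398 voxels remain
carve view 3 (along y, XZ-mask fill 50/81): 246 voxels remain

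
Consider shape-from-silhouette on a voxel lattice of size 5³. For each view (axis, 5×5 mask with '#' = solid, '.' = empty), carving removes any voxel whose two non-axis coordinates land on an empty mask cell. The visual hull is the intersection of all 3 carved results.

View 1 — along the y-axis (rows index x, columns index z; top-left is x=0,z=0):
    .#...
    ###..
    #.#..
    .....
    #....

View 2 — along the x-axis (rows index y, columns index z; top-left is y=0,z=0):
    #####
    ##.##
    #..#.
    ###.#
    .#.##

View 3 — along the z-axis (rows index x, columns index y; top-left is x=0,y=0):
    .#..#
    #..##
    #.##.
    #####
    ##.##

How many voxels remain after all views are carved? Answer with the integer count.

voxel count = 17

full grid |V| = 125
[1] y-view keeps 7 columns → grid now 35
[2] x-view keeps 18 columns → grid now 24
[3] z-view keeps 17 columns → grid now 17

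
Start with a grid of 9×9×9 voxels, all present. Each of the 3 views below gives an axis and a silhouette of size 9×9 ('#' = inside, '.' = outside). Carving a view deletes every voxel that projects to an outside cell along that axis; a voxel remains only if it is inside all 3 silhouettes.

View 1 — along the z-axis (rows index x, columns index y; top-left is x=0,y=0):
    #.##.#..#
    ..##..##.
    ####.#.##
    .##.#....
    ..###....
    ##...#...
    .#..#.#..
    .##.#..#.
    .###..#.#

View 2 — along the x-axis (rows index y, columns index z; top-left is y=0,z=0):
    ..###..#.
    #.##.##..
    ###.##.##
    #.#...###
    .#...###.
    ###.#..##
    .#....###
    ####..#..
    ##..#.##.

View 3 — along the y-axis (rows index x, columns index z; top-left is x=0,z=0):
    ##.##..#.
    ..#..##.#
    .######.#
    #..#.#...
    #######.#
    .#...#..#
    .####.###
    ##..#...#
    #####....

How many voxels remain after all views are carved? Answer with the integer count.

before carving: 729 voxels (9×9×9)
[1] z-view keeps 37 columns → grid now 333
[2] x-view keeps 45 columns → grid now 192
[3] y-view keeps 46 columns → grid now 106

voxel count = 106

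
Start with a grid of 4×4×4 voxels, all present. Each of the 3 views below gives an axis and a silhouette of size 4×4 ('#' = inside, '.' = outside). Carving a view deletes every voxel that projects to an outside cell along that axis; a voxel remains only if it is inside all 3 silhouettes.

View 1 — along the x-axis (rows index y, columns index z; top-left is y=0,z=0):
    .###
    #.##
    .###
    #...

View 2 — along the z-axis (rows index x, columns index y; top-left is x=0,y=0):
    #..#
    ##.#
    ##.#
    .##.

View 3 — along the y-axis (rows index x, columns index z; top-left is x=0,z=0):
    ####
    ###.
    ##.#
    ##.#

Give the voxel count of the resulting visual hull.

before carving: 64 voxels (4×4×4)
  1. axis=0 (YZ plane), |mask|=10  ⇒  voxels=40
  2. axis=2 (XY plane), |mask|=10  ⇒  voxels=24
  3. axis=1 (XZ plane), |mask|=13  ⇒  voxels=18

voxel count = 18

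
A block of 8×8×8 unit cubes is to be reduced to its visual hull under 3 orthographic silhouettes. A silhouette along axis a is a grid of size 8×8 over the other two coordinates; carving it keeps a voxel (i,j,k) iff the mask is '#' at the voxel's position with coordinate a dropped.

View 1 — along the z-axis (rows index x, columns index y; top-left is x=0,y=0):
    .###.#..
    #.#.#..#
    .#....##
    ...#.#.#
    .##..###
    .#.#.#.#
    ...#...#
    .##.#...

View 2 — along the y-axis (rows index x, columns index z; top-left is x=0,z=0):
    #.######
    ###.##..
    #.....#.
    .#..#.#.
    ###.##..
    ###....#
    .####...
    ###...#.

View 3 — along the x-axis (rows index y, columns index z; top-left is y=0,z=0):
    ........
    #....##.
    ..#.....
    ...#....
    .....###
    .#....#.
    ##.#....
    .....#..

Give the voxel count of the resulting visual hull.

before carving: 512 voxels (8×8×8)
carve view 1 (along z, XY-mask fill 28/64): 224 voxels remain
carve view 2 (along y, XZ-mask fill 34/64): 124 voxels remain
carve view 3 (along x, YZ-mask fill 14/64): 28 voxels remain

|visual hull| = 28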